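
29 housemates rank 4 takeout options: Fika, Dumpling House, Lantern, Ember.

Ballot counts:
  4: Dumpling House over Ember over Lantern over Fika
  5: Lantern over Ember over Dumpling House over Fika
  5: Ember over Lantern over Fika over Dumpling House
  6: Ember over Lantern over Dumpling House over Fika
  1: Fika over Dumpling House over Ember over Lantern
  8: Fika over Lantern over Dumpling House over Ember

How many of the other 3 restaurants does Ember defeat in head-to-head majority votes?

Ember against each rival (29 friends):
Ember vs Fika: Ember preferred on 4+5+5+6 = 20 ballots; Ember wins 20–9.
Ember vs Dumpling House: Ember is ranked higher on 5+5+6 = 16 ballots, Dumpling House on 13. Ember wins 16–13.
Ember vs Lantern: Ember preferred on 4+5+6+1 = 16 ballots; Ember wins 16–13.
Ember beats Fika, Dumpling House, Lantern — 3 pairwise wins.

3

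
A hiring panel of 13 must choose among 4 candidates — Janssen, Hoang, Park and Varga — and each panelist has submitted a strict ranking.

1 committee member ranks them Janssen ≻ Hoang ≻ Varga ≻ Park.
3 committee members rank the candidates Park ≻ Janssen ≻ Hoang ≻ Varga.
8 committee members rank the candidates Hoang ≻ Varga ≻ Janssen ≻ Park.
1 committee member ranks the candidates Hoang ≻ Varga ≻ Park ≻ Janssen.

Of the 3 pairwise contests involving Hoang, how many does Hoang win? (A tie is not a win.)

Hoang against each rival (13 committee members):
Hoang vs Janssen: Hoang is ranked higher on 8+1 = 9 ballots, Janssen on 4. Hoang wins 9–4.
Hoang–Park: Hoang 10–3.
Hoang vs Varga: Hoang wins 13–0.
Hoang beats Janssen, Park, Varga — 3 pairwise wins.

3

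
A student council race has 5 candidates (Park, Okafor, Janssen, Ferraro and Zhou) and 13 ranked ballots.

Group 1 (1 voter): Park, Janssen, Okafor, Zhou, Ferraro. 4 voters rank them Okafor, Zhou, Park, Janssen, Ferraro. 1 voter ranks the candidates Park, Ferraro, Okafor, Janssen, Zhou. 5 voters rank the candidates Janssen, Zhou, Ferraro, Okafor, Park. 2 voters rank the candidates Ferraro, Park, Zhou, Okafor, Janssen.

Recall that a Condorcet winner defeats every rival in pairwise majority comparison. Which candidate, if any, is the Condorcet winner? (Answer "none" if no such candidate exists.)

Head-to-head results (13 voters):
Park–Okafor: Okafor 9–4.
Park vs Janssen: Park wins 8–5.
Park–Ferraro: Ferraro 7–6.
Park vs Zhou: Zhou wins 9–4.
Okafor vs Janssen: Okafor, 7–6.
Okafor–Ferraro: Ferraro 8–5.
Okafor vs Zhou: Zhou wins 7–6.
Janssen–Ferraro: Janssen 10–3.
Janssen vs Zhou: Janssen wins 7–6.
Ferraro–Zhou: Zhou 10–3.
Each candidate drops at least one matchup (Park loses to Okafor; Okafor loses to Ferraro; Janssen loses to Park; Ferraro loses to Janssen; Zhou loses to Janssen); the cycle Park → Janssen → Ferraro → Park rules out a Condorcet winner.

none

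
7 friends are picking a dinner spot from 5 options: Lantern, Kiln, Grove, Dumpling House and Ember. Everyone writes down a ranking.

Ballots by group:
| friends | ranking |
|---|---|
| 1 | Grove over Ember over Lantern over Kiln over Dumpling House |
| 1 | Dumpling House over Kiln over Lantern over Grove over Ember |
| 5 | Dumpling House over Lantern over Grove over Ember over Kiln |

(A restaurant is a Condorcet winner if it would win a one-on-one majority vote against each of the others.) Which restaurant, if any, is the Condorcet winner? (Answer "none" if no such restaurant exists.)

Dumpling House

Check each pair by majority over 7 ballots:
Lantern–Kiln: Lantern 6–1.
Lantern vs Grove: Lantern, 6–1.
Lantern–Dumpling House: Dumpling House 6–1.
Lantern vs Ember: Lantern wins 6–1.
Kiln–Grove: Grove 6–1.
Kiln vs Dumpling House: Dumpling House wins 6–1.
Kiln vs Ember: Ember, 6–1.
Grove vs Dumpling House: Dumpling House wins 6–1.
Grove–Ember: Grove 7–0.
Dumpling House vs Ember: Dumpling House wins 6–1.
Only Dumpling House has no losses; Dumpling House is the Condorcet winner.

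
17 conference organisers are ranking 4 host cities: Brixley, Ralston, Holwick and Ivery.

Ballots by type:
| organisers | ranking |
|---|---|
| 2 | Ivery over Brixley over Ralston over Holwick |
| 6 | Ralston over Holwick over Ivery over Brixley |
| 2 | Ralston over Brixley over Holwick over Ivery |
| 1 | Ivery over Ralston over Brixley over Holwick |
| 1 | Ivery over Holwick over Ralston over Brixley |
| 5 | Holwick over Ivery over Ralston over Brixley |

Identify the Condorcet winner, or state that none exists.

Pairwise majorities:
Brixley vs Ralston: 2 for Brixley, 15 for Ralston — Ralston by 15–2.
Brixley vs Holwick: 2+2+1 = 5 for Brixley, 12 for Holwick — Holwick by 12–5.
Brixley vs Ivery: 2 for Brixley, 15 for Ivery — Ivery by 15–2.
Ralston vs Holwick: 11 to 6, Ralston.
Ralston vs Ivery: Ralston is ranked higher on 6+2 = 8 ballots, Ivery on 9. Ivery wins 9–8.
Holwick vs Ivery: Holwick preferred on 6+2+5 = 13 ballots; Holwick wins 13–4.
Every city loses at least once (Brixley loses to Ralston; Ralston loses to Ivery; Holwick loses to Ralston; Ivery loses to Holwick). The majority relation contains the cycle Ralston beats Holwick beats Ivery beats Ralston, so there is no Condorcet winner.

none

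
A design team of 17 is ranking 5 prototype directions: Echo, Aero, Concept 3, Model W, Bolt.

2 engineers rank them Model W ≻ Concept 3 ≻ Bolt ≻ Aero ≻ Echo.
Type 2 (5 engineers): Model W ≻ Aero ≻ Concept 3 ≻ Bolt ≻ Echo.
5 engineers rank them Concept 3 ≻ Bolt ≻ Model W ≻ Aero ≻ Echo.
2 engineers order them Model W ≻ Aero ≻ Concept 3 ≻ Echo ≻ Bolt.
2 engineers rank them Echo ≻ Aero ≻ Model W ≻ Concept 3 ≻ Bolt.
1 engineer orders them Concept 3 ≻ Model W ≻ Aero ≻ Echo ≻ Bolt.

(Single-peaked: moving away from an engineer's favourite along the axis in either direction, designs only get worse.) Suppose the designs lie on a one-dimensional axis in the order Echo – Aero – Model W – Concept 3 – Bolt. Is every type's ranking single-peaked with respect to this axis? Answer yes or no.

Axis positions: Echo=1, Aero=2, Model W=3, Concept 3=4, Bolt=5.
Type 1 (peak Model W at position 3): ranking walks positions 3-4-5-2-1, expanding outward from the peak — single-peaked.
Type 2 (peak Model W at position 3): ranking walks positions 3-2-4-5-1, expanding outward from the peak — single-peaked.
Type 3 (peak Concept 3 at position 4): ranking walks positions 4-5-3-2-1, expanding outward from the peak — single-peaked.
Type 4 (peak Model W at position 3): ranking walks positions 3-2-4-1-5, expanding outward from the peak — single-peaked.
Type 5 (peak Echo at position 1): ranking walks positions 1-2-3-4-5, expanding outward from the peak — single-peaked.
Type 6 (peak Concept 3 at position 4): ranking walks positions 4-3-2-1-5, expanding outward from the peak — single-peaked.
Every ranking is single-peaked on this axis.

yes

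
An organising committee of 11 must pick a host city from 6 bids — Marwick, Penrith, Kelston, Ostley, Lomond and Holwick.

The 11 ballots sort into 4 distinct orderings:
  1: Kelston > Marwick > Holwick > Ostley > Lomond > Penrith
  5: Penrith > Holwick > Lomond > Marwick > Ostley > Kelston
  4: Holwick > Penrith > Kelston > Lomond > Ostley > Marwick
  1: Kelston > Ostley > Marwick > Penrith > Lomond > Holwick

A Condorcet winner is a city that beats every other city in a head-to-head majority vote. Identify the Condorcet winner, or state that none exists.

Penrith

Check each pair by majority over 11 ballots:
Marwick vs Penrith: Penrith wins 9–2.
Marwick vs Kelston: Kelston, 6–5.
Marwick vs Ostley: Marwick, 6–5.
Marwick vs Lomond: Lomond, 9–2.
Marwick vs Holwick: 1+1 = 2 for Marwick, 9 for Holwick — Holwick by 9–2.
Penrith vs Kelston: Penrith wins 9–2.
Penrith–Ostley: Penrith 9–2.
Penrith vs Lomond: 10 to 1, Penrith.
Penrith vs Holwick: Penrith, 6–5.
Kelston–Ostley: Kelston 6–5.
Kelston vs Lomond: 1+4+1 = 6 for Kelston, 5 for Lomond — Kelston by 6–5.
Kelston–Holwick: Holwick 9–2.
Ostley–Lomond: Lomond 9–2.
Ostley vs Holwick: Holwick, 10–1.
Lomond vs Holwick: Holwick wins 10–1.
Penrith beats each of Marwick, Kelston, Ostley, Lomond, Holwick — Penrith is the Condorcet winner.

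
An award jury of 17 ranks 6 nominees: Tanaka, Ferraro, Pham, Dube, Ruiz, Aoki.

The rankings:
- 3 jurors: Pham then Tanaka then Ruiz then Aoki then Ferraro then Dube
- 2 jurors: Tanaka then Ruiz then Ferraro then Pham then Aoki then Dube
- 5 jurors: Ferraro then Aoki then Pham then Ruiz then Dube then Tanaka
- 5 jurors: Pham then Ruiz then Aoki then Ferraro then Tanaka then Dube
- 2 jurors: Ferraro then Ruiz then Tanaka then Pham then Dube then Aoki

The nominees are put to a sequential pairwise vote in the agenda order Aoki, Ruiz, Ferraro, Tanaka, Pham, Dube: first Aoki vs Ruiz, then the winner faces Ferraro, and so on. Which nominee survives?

Round 1: Aoki vs Ruiz — 5–12, Ruiz advances.
Round 2: Ruiz vs Ferraro — 10–7, Ruiz advances.
Round 3: Ruiz vs Tanaka — 12–5, Ruiz advances.
Round 4: Ruiz vs Pham — 4–13, Pham advances.
Round 5: Pham vs Dube — 17–0, Pham advances.
The agenda winner is Pham.

Pham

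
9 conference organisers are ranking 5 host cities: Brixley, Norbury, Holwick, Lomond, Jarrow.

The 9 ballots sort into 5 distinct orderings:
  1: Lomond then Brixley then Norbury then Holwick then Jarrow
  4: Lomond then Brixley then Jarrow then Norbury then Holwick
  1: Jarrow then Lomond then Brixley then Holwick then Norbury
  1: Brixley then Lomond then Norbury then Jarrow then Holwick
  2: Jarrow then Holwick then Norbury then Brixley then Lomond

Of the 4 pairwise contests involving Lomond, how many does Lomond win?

4

Lomond against each rival (9 organisers):
Lomond vs Brixley: Lomond wins 6–3.
Lomond vs Norbury: Lomond preferred on 1+4+1+1 = 7 ballots; Lomond wins 7–2.
Lomond vs Holwick: 1+4+1+1 = 7 for Lomond, 2 for Holwick — Lomond by 7–2.
Lomond vs Jarrow: Lomond wins 6–3.
Lomond beats Brixley, Norbury, Holwick, Jarrow — 4 pairwise wins.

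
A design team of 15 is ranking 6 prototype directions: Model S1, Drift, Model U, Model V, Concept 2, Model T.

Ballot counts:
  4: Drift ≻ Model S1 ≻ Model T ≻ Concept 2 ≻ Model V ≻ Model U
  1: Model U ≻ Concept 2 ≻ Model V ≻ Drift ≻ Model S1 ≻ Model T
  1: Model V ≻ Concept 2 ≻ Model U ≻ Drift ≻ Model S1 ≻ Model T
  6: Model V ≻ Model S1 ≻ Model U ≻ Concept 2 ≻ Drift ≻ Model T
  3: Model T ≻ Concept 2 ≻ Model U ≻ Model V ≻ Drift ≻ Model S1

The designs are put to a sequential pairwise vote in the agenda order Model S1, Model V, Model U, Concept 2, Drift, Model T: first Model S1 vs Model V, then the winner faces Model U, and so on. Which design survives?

Concept 2

Round 1: Model S1 vs Model V — 4–11, Model V advances.
Round 2: Model V vs Model U — 11–4, Model V advances.
Round 3: Model V vs Concept 2 — 7–8, Concept 2 advances.
Round 4: Concept 2 vs Drift — 11–4, Concept 2 advances.
Round 5: Concept 2 vs Model T — 8–7, Concept 2 advances.
The agenda winner is Concept 2.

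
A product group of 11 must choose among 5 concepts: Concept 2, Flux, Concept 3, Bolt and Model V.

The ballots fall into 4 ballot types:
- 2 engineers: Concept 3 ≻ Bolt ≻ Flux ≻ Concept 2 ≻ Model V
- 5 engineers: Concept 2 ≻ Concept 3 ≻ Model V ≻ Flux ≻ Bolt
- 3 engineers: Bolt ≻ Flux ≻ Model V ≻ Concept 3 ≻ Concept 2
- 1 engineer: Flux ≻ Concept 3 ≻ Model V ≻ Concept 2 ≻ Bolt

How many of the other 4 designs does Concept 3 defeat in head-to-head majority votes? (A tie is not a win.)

4

Concept 3 against each rival (11 engineers):
Concept 3 vs Concept 2: Concept 3, 6–5.
Concept 3 vs Flux: 2+5 = 7 for Concept 3, 4 for Flux — Concept 3 by 7–4.
Concept 3 vs Bolt: Concept 3 preferred on 2+5+1 = 8 ballots; Concept 3 wins 8–3.
Concept 3 vs Model V: Concept 3 wins 8–3.
Concept 3 beats Concept 2, Flux, Bolt, Model V — 4 pairwise wins.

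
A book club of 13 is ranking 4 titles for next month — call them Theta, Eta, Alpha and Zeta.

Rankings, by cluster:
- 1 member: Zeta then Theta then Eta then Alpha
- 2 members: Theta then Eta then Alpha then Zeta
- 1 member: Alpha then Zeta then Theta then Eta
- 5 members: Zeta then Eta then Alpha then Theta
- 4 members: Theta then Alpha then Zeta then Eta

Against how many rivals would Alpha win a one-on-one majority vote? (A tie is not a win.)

1

Alpha against each rival (13 members):
Alpha vs Theta: Theta wins 7–6.
Alpha vs Eta: Eta, 8–5.
Alpha vs Zeta: 7 to 6, Alpha.
Alpha beats Zeta; loses to Theta, Eta — 1 pairwise win.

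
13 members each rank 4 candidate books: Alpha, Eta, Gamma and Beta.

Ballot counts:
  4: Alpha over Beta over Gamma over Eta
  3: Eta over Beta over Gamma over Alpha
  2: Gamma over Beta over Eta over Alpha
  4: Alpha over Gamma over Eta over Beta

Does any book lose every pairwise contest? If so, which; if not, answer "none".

Pairwise majorities:
Alpha vs Eta: Alpha preferred on 4+4 = 8 ballots; Alpha wins 8–5.
Alpha vs Gamma: Alpha is ranked higher on 4+4 = 8 ballots, Gamma on 5. Alpha wins 8–5.
Alpha–Beta: Alpha 8–5.
Eta vs Gamma: Gamma, 10–3.
Eta vs Beta: 7 to 6, Eta.
Gamma vs Beta: Gamma is ranked higher on 2+4 = 6 ballots, Beta on 7. Beta wins 7–6.
No book is winless: Alpha beats Eta; Eta beats Beta; Gamma beats Eta; Beta beats Gamma. There is no Condorcet loser.

none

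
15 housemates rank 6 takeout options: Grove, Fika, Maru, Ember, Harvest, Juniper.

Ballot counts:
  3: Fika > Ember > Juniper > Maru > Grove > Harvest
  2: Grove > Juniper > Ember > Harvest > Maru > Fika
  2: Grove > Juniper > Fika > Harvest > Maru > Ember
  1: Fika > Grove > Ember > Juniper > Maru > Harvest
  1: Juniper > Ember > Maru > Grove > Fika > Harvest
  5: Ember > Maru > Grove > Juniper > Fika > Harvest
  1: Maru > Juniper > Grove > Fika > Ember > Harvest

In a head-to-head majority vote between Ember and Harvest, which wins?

Ballots ranking Ember above Harvest: 3 + 2 + 1 + 1 + 5 + 1 = 13.
Ballots ranking Harvest above Ember: 15 − 13 = 2.
Ember wins the head-to-head 13–2.

Ember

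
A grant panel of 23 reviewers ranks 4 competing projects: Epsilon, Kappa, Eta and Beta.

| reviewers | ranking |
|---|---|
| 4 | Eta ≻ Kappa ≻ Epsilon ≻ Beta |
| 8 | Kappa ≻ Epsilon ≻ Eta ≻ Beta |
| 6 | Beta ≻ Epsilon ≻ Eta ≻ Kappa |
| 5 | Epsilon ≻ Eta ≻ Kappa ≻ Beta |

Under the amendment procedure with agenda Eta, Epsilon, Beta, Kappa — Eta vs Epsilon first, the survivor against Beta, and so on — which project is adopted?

Round 1: Eta vs Epsilon — 4–19, Epsilon advances.
Round 2: Epsilon vs Beta — 17–6, Epsilon advances.
Round 3: Epsilon vs Kappa — 11–12, Kappa advances.
Kappa survives the agenda.

Kappa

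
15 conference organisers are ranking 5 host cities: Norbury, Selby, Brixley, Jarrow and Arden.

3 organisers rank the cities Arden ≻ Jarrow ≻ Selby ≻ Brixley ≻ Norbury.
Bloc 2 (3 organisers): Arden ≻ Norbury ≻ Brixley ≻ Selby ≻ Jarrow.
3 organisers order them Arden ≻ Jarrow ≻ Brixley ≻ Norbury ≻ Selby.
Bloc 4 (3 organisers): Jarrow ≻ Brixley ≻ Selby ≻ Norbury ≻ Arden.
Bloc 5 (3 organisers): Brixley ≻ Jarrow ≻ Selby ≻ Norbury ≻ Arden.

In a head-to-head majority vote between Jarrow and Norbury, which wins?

Jarrow

Ballots ranking Jarrow above Norbury: 3 + 3 + 3 + 3 = 12.
Ballots ranking Norbury above Jarrow: 15 − 12 = 3.
Jarrow wins the head-to-head 12–3.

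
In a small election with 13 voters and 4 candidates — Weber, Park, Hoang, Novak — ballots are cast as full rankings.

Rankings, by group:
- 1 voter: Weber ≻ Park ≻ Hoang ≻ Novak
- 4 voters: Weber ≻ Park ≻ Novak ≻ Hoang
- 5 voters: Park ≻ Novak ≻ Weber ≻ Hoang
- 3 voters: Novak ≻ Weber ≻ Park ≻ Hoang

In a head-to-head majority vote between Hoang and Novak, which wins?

Novak

Ballots ranking Hoang above Novak: 1.
Ballots ranking Novak above Hoang: 13 − 1 = 12.
Novak wins the head-to-head 12–1.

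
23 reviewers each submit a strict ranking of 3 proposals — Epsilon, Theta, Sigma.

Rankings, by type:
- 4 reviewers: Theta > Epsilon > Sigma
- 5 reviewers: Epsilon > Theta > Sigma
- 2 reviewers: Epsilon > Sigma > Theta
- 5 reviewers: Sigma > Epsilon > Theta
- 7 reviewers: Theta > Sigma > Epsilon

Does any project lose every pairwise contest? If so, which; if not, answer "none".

Head-to-head results (23 reviewers):
Epsilon vs Theta: Epsilon wins 12–11.
Epsilon vs Sigma: Sigma wins 12–11.
Theta vs Sigma: Theta wins 16–7.
Each project has at least one pairwise win (Epsilon beats Theta; Theta beats Sigma; Sigma beats Epsilon) — no Condorcet loser.

none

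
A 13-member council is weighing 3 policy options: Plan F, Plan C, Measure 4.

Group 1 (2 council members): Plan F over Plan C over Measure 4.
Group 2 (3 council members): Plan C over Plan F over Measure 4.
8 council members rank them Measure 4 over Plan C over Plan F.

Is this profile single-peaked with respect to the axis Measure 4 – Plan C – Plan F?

Axis positions: Measure 4=1, Plan C=2, Plan F=3.
Group 1 (peak Plan F at position 3): ranking walks positions 3-2-1, expanding outward from the peak — single-peaked.
Group 2 (peak Plan C at position 2): ranking walks positions 2-3-1, expanding outward from the peak — single-peaked.
Group 3 (peak Measure 4 at position 1): ranking walks positions 1-2-3, expanding outward from the peak — single-peaked.
Every ranking is single-peaked on this axis.

yes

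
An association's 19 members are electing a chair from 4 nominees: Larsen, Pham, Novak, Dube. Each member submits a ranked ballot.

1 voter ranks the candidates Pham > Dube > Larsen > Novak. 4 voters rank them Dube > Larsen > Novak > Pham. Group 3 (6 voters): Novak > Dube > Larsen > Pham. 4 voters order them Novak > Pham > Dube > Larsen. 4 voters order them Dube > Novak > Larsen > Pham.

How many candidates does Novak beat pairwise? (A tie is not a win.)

3

Novak against each rival (19 voters):
Novak vs Larsen: 14 to 5, Novak.
Novak vs Pham: Novak wins 18–1.
Novak vs Dube: 6+4 = 10 for Novak, 9 for Dube — Novak by 10–9.
Novak beats Larsen, Pham, Dube — 3 pairwise wins.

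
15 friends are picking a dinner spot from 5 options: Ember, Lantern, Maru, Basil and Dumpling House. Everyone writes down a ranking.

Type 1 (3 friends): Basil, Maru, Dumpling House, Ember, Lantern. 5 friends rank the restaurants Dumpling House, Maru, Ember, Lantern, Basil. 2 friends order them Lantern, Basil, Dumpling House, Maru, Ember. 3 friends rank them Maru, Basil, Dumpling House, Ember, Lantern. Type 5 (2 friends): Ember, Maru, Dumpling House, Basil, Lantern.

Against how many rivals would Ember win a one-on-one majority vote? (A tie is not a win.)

Ember against each rival (15 friends):
Ember vs Lantern: Ember, 13–2.
Ember–Maru: Maru 13–2.
Ember vs Basil: Basil wins 8–7.
Ember vs Dumpling House: 2 for Ember, 13 for Dumpling House — Dumpling House by 13–2.
Ember beats Lantern; loses to Maru, Basil, Dumpling House — 1 pairwise win.

1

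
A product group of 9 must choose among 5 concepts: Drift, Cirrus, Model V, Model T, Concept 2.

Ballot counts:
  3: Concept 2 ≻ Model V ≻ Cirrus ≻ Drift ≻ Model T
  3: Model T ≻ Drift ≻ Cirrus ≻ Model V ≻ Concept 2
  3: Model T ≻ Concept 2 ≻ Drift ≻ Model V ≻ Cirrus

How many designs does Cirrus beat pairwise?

Cirrus against each rival (9 engineers):
Cirrus vs Drift: 3 to 6, Drift.
Cirrus vs Model V: Model V, 6–3.
Cirrus vs Model T: Cirrus preferred on 3 ballots; Model T wins 6–3.
Cirrus vs Concept 2: Cirrus preferred on 3 ballots; Concept 2 wins 6–3.
Cirrus beats no one; loses to Drift, Model V, Model T, Concept 2 — 0 pairwise wins.

0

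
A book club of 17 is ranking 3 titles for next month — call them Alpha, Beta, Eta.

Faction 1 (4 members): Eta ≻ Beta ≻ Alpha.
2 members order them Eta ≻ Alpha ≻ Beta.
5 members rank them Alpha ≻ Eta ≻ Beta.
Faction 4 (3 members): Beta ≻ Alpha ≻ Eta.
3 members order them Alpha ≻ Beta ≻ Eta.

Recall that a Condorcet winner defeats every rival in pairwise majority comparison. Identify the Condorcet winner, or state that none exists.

Alpha

Pairwise majorities:
Alpha vs Beta: Alpha is ranked higher on 2+5+3 = 10 ballots, Beta on 7. Alpha wins 10–7.
Alpha vs Eta: Alpha is ranked higher on 5+3+3 = 11 ballots, Eta on 6. Alpha wins 11–6.
Beta vs Eta: 3+3 = 6 for Beta, 11 for Eta — Eta by 11–6.
Alpha wins every pairwise contest, so Alpha is the Condorcet winner.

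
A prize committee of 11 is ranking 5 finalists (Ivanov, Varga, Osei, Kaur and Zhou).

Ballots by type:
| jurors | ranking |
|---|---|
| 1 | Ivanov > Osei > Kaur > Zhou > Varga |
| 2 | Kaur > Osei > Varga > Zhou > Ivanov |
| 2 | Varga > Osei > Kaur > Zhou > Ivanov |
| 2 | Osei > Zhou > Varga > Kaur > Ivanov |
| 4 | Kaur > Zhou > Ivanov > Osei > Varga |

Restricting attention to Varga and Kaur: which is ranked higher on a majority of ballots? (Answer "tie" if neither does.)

Ballots ranking Varga above Kaur: 2 + 2 = 4.
Ballots ranking Kaur above Varga: 11 − 4 = 7.
Kaur wins the head-to-head 7–4.

Kaur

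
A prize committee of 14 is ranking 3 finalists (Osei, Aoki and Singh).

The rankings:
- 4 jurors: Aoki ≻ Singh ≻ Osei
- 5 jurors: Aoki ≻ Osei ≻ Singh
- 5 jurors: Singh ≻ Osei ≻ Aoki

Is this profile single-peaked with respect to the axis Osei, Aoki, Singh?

no

Axis positions: Osei=1, Aoki=2, Singh=3.
Bloc 1 (peak Aoki at position 2): ranking walks positions 2-3-1, expanding outward from the peak — single-peaked.
Bloc 2 (peak Aoki at position 2): ranking walks positions 2-1-3, expanding outward from the peak — single-peaked.
Bloc 3: ranking walks positions 3-1-2; Osei is ranked above Aoki even though Aoki lies between Osei and the peak Singh on the axis — preferences dip and rise again. Not single-peaked.
Bloc 3 violates single-peakedness, so the profile is not single-peaked on this axis.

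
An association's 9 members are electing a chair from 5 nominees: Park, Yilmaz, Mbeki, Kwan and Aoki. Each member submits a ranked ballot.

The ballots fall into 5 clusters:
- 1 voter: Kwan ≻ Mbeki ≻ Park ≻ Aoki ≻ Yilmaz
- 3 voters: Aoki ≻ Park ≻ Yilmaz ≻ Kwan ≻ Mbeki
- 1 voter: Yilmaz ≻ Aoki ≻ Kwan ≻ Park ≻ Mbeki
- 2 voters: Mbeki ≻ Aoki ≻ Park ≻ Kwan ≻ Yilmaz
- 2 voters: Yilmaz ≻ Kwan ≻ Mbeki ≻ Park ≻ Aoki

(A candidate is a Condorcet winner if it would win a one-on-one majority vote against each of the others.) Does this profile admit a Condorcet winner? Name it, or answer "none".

Check each pair by majority over 9 ballots:
Park vs Yilmaz: Park, 6–3.
Park–Mbeki: Mbeki 5–4.
Park vs Kwan: Park wins 5–4.
Park vs Aoki: Aoki wins 6–3.
Yilmaz vs Mbeki: Yilmaz wins 6–3.
Yilmaz vs Kwan: Yilmaz, 6–3.
Yilmaz vs Aoki: Aoki wins 6–3.
Mbeki–Kwan: Kwan 7–2.
Mbeki vs Aoki: Mbeki, 5–4.
Kwan vs Aoki: Aoki, 6–3.
Every candidate loses at least once (Park loses to Mbeki; Yilmaz loses to Park; Mbeki loses to Yilmaz; Kwan loses to Park; Aoki loses to Mbeki). The majority relation contains the cycle Park beats Yilmaz beats Mbeki beats Park, so there is no Condorcet winner.

none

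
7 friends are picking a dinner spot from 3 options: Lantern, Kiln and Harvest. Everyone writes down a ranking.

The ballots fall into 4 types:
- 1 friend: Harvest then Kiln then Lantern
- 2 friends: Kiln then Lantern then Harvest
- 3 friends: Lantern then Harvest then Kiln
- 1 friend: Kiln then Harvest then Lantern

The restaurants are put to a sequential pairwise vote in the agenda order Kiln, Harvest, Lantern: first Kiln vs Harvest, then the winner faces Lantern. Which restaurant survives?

Lantern

Round 1: Kiln vs Harvest — 3–4, Harvest advances.
Round 2: Harvest vs Lantern — 2–5, Lantern advances.
The agenda winner is Lantern.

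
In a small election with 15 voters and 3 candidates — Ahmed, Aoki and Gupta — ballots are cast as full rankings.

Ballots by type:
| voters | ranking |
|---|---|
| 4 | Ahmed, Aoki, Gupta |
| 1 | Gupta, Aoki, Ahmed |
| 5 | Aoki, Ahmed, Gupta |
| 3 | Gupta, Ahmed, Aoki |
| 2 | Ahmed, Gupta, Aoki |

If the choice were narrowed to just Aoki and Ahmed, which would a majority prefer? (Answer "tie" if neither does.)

Ballots ranking Aoki above Ahmed: 1 + 5 = 6.
Ballots ranking Ahmed above Aoki: 15 − 6 = 9.
Ahmed wins the head-to-head 9–6.

Ahmed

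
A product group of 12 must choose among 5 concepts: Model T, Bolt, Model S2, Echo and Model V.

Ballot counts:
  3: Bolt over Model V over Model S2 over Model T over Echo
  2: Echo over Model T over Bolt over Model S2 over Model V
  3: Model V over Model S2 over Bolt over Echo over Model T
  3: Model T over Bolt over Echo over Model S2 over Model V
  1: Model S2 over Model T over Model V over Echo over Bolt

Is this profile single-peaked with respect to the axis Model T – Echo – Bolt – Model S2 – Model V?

Axis positions: Model T=1, Echo=2, Bolt=3, Model S2=4, Model V=5.
Type 1: ranking walks positions 3-5-4-1-2; Model V is ranked above Model S2 even though Model S2 lies between Model V and the peak Bolt on the axis — preferences dip and rise again. Not single-peaked.
Type 2 (peak Echo at position 2): ranking walks positions 2-1-3-4-5, expanding outward from the peak — single-peaked.
Type 3 (peak Model V at position 5): ranking walks positions 5-4-3-2-1, expanding outward from the peak — single-peaked.
Type 4: ranking walks positions 1-3-2-4-5; Bolt is ranked above Echo even though Echo lies between Bolt and the peak Model T on the axis — preferences dip and rise again. Not single-peaked.
Type 5: ranking walks positions 4-1-5-2-3; Model T is ranked above Bolt even though Bolt lies between Model T and the peak Model S2 on the axis — preferences dip and rise again. Not single-peaked.
Type 1 violates single-peakedness, so the profile is not single-peaked on this axis.

no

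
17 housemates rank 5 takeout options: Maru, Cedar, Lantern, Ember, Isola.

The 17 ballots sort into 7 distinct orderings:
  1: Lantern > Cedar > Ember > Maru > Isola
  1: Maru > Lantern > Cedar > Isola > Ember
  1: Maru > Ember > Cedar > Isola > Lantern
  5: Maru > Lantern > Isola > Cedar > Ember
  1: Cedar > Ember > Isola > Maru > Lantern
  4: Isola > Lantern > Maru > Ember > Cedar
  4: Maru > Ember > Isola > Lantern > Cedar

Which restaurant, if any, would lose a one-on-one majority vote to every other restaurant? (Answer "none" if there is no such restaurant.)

Pairwise majorities:
Maru vs Cedar: Maru wins 15–2.
Maru vs Lantern: 12 to 5, Maru.
Maru vs Ember: Maru, 15–2.
Maru vs Isola: Maru is ranked higher on 1+1+1+5+4 = 12 ballots, Isola on 5. Maru wins 12–5.
Cedar vs Lantern: 2 to 15, Lantern.
Cedar vs Ember: Cedar preferred on 1+1+5+1 = 8 ballots; Ember wins 9–8.
Cedar vs Isola: 4 to 13, Isola.
Lantern vs Ember: Lantern wins 11–6.
Lantern vs Isola: Isola wins 10–7.
Ember vs Isola: Isola, 10–7.
Cedar is beaten in every head-to-head and is the Condorcet loser.

Cedar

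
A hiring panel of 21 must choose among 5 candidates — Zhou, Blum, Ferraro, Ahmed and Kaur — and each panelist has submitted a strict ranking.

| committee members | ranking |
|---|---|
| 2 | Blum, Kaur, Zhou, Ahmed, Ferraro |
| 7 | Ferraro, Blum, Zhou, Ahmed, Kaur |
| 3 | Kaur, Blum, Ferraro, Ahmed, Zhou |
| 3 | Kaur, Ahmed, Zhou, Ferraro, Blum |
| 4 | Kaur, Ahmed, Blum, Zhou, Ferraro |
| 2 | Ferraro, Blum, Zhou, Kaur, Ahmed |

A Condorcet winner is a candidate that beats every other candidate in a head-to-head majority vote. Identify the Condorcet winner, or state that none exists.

Head-to-head results (21 committee members):
Zhou vs Blum: 3 for Zhou, 18 for Blum — Blum by 18–3.
Zhou vs Ferraro: 2+3+4 = 9 for Zhou, 12 for Ferraro — Ferraro by 12–9.
Zhou vs Ahmed: Zhou preferred on 2+7+2 = 11 ballots; Zhou wins 11–10.
Zhou vs Kaur: 9 to 12, Kaur.
Blum vs Ferraro: 9 to 12, Ferraro.
Blum vs Ahmed: Blum is ranked higher on 2+7+3+2 = 14 ballots, Ahmed on 7. Blum wins 14–7.
Blum vs Kaur: Blum, 11–10.
Ferraro vs Ahmed: Ferraro wins 12–9.
Ferraro vs Kaur: Ferraro is ranked higher on 7+2 = 9 ballots, Kaur on 12. Kaur wins 12–9.
Ahmed–Kaur: Kaur 14–7.
Each candidate drops at least one matchup (Zhou loses to Blum; Blum loses to Ferraro; Ferraro loses to Kaur; Ahmed loses to Zhou; Kaur loses to Blum); the cycle Blum > Kaur > Ferraro > Blum rules out a Condorcet winner.

none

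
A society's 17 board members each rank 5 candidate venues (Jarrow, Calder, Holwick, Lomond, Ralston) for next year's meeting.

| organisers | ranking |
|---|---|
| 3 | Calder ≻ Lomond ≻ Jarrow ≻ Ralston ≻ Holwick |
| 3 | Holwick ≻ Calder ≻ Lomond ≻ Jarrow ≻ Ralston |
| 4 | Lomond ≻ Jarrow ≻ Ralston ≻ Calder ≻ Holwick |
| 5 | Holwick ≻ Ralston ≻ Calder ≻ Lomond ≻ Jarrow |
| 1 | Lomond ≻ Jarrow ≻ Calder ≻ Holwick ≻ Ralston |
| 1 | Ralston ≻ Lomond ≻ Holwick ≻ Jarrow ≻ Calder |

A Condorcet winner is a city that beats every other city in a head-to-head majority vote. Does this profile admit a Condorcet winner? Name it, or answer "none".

none

Check each pair by majority over 17 ballots:
Jarrow vs Calder: Calder wins 11–6.
Jarrow vs Holwick: 8 to 9, Holwick.
Jarrow vs Lomond: Lomond, 17–0.
Jarrow vs Ralston: 11 to 6, Jarrow.
Calder vs Holwick: Holwick wins 9–8.
Calder vs Lomond: 3+3+5 = 11 for Calder, 6 for Lomond — Calder by 11–6.
Calder vs Ralston: Calder preferred on 3+3+1 = 7 ballots; Ralston wins 10–7.
Holwick vs Lomond: Lomond wins 9–8.
Holwick vs Ralston: 3+5+1 = 9 for Holwick, 8 for Ralston — Holwick by 9–8.
Lomond–Ralston: Lomond 11–6.
Each city drops at least one matchup (Jarrow loses to Calder; Calder loses to Holwick; Holwick loses to Lomond; Lomond loses to Calder; Ralston loses to Jarrow); the cycle Jarrow > Ralston > Calder > Jarrow rules out a Condorcet winner.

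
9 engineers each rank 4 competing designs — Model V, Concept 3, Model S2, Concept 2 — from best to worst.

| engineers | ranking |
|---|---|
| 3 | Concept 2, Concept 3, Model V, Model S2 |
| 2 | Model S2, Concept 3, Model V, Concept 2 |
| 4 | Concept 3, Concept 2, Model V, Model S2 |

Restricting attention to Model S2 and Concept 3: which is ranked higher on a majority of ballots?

Ballots ranking Model S2 above Concept 3: 2.
Ballots ranking Concept 3 above Model S2: 9 − 2 = 7.
Concept 3 wins the head-to-head 7–2.

Concept 3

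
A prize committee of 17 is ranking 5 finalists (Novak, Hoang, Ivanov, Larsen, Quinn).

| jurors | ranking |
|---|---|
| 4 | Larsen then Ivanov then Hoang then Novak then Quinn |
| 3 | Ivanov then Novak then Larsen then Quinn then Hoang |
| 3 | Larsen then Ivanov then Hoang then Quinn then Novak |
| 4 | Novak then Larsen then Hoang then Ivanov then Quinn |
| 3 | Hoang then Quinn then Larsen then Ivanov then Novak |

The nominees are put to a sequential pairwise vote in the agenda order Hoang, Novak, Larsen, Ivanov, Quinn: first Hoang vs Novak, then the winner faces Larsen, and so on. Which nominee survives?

Larsen

Round 1: Hoang vs Novak — 10–7, Hoang advances.
Round 2: Hoang vs Larsen — 3–14, Larsen advances.
Round 3: Larsen vs Ivanov — 14–3, Larsen advances.
Round 4: Larsen vs Quinn — 14–3, Larsen advances.
Larsen survives the agenda.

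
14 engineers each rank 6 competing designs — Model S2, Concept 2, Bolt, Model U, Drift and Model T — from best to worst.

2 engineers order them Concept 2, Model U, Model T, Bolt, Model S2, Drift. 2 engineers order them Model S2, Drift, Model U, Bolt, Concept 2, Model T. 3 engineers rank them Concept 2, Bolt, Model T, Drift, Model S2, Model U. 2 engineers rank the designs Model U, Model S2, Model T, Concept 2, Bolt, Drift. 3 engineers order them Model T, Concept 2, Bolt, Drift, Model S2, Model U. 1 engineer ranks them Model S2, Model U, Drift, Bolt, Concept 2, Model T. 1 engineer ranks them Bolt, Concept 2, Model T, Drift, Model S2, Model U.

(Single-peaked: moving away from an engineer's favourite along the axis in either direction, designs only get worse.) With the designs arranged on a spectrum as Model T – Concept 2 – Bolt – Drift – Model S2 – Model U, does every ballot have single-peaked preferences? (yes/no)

no

Axis positions: Model T=1, Concept 2=2, Bolt=3, Drift=4, Model S2=5, Model U=6.
Cluster 1: ranking walks positions 2-6-1-3-5-4; Model U is ranked above Bolt even though Bolt lies between Model U and the peak Concept 2 on the axis — preferences dip and rise again. Not single-peaked.
Cluster 2 (peak Model S2 at position 5): ranking walks positions 5-4-6-3-2-1, expanding outward from the peak — single-peaked.
Cluster 3 (peak Concept 2 at position 2): ranking walks positions 2-3-1-4-5-6, expanding outward from the peak — single-peaked.
Cluster 4: ranking walks positions 6-5-1-2-3-4; Model T is ranked above Drift even though Drift lies between Model T and the peak Model U on the axis — preferences dip and rise again. Not single-peaked.
Cluster 5 (peak Model T at position 1): ranking walks positions 1-2-3-4-5-6, expanding outward from the peak — single-peaked.
Cluster 6 (peak Model S2 at position 5): ranking walks positions 5-6-4-3-2-1, expanding outward from the peak — single-peaked.
Cluster 7 (peak Bolt at position 3): ranking walks positions 3-2-1-4-5-6, expanding outward from the peak — single-peaked.
Cluster 1 violates single-peakedness, so the profile is not single-peaked on this axis.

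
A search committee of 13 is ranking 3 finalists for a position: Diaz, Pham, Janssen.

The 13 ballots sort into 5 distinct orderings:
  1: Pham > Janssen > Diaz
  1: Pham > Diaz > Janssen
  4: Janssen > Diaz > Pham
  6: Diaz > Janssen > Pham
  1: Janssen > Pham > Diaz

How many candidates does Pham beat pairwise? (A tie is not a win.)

0

Pham against each rival (13 committee members):
Pham–Diaz: Diaz 10–3.
Pham vs Janssen: 1+1 = 2 for Pham, 11 for Janssen — Janssen by 11–2.
Pham beats no one; loses to Diaz, Janssen — 0 pairwise wins.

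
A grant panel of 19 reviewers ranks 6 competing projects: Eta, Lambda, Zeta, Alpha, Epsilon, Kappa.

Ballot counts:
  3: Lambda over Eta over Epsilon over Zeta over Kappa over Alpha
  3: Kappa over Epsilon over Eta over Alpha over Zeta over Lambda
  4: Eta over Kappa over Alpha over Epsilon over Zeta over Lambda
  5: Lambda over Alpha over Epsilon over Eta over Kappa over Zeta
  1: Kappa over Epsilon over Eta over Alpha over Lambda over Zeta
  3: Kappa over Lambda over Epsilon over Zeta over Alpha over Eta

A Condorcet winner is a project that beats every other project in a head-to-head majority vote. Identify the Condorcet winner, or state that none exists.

none

Head-to-head results (19 reviewers):
Eta vs Lambda: 3+4+1 = 8 for Eta, 11 for Lambda — Lambda by 11–8.
Eta vs Zeta: 16 to 3, Eta.
Eta vs Alpha: Eta preferred on 3+3+4+1 = 11 ballots; Eta wins 11–8.
Eta vs Epsilon: Eta preferred on 3+4 = 7 ballots; Epsilon wins 12–7.
Eta vs Kappa: Eta is ranked higher on 3+4+5 = 12 ballots, Kappa on 7. Eta wins 12–7.
Lambda vs Zeta: 3+5+1+3 = 12 for Lambda, 7 for Zeta — Lambda by 12–7.
Lambda vs Alpha: Lambda is ranked higher on 3+5+3 = 11 ballots, Alpha on 8. Lambda wins 11–8.
Lambda vs Epsilon: 3+5+3 = 11 for Lambda, 8 for Epsilon — Lambda by 11–8.
Lambda vs Kappa: Lambda is ranked higher on 3+5 = 8 ballots, Kappa on 11. Kappa wins 11–8.
Zeta vs Alpha: 3+3 = 6 for Zeta, 13 for Alpha — Alpha by 13–6.
Zeta vs Epsilon: Zeta preferred on 0 ballots; Epsilon wins 19–0.
Zeta vs Kappa: Zeta is ranked higher on 3 ballots, Kappa on 16. Kappa wins 16–3.
Alpha vs Epsilon: 4+5 = 9 for Alpha, 10 for Epsilon — Epsilon by 10–9.
Alpha vs Kappa: Alpha preferred on 5 ballots; Kappa wins 14–5.
Epsilon vs Kappa: Epsilon preferred on 3+5 = 8 ballots; Kappa wins 11–8.
Every project loses at least once (Eta loses to Lambda; Lambda loses to Kappa; Zeta loses to Eta; Alpha loses to Eta; Epsilon loses to Lambda; Kappa loses to Eta). The majority relation contains the cycle Eta > Kappa > Lambda > Eta, so there is no Condorcet winner.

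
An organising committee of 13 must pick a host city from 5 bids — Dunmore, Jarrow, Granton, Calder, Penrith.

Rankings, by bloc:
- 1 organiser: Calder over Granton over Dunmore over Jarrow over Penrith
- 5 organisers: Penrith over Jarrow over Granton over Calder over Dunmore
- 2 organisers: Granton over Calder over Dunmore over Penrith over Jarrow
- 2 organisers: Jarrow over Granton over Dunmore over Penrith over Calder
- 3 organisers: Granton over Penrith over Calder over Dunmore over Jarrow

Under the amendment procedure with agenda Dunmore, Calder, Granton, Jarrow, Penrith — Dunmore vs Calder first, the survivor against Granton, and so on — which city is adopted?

Penrith

Round 1: Dunmore vs Calder — 2–11, Calder advances.
Round 2: Calder vs Granton — 1–12, Granton advances.
Round 3: Granton vs Jarrow — 6–7, Jarrow advances.
Round 4: Jarrow vs Penrith — 3–10, Penrith advances.
Penrith survives the agenda.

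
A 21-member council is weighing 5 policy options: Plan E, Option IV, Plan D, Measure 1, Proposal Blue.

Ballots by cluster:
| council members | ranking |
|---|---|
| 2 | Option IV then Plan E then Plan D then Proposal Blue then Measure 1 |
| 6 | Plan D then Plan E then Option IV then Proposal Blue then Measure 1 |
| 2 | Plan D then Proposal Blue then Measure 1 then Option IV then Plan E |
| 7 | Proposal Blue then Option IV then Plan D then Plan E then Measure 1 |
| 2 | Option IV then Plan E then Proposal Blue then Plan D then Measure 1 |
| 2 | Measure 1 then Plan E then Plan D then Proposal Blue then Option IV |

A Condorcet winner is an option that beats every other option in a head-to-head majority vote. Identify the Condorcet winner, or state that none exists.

none

Check each pair by majority over 21 ballots:
Plan E vs Option IV: 8 to 13, Option IV.
Plan E vs Plan D: 2+2+2 = 6 for Plan E, 15 for Plan D — Plan D by 15–6.
Plan E vs Measure 1: Plan E is ranked higher on 2+6+7+2 = 17 ballots, Measure 1 on 4. Plan E wins 17–4.
Plan E vs Proposal Blue: 12 to 9, Plan E.
Option IV vs Plan D: 11 to 10, Option IV.
Option IV vs Measure 1: 2+6+7+2 = 17 for Option IV, 4 for Measure 1 — Option IV by 17–4.
Option IV vs Proposal Blue: Option IV is ranked higher on 2+6+2 = 10 ballots, Proposal Blue on 11. Proposal Blue wins 11–10.
Plan D vs Measure 1: 19 to 2, Plan D.
Plan D vs Proposal Blue: 2+6+2+2 = 12 for Plan D, 9 for Proposal Blue — Plan D by 12–9.
Measure 1 vs Proposal Blue: Measure 1 is ranked higher on 2 ballots, Proposal Blue on 19. Proposal Blue wins 19–2.
Every option loses at least once (Plan E loses to Option IV; Option IV loses to Proposal Blue; Plan D loses to Option IV; Measure 1 loses to Plan E; Proposal Blue loses to Plan E). The majority relation contains the cycle Plan E > Proposal Blue > Option IV > Plan E, so there is no Condorcet winner.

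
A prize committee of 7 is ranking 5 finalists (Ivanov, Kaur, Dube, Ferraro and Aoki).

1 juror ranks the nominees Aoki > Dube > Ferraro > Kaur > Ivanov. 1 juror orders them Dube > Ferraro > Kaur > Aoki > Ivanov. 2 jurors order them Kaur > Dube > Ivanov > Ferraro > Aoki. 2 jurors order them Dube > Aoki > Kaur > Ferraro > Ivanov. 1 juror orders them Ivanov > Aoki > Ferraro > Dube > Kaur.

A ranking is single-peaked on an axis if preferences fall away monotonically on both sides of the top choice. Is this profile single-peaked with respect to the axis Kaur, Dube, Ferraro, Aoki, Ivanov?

no

Axis positions: Kaur=1, Dube=2, Ferraro=3, Aoki=4, Ivanov=5.
Group 1: ranking walks positions 4-2-3-1-5; Dube is ranked above Ferraro even though Ferraro lies between Dube and the peak Aoki on the axis — preferences dip and rise again. Not single-peaked.
Group 2 (peak Dube at position 2): ranking walks positions 2-3-1-4-5, expanding outward from the peak — single-peaked.
Group 3: ranking walks positions 1-2-5-3-4; Ivanov is ranked above Ferraro even though Ferraro lies between Ivanov and the peak Kaur on the axis — preferences dip and rise again. Not single-peaked.
Group 4: ranking walks positions 2-4-1-3-5; Aoki is ranked above Ferraro even though Ferraro lies between Aoki and the peak Dube on the axis — preferences dip and rise again. Not single-peaked.
Group 5 (peak Ivanov at position 5): ranking walks positions 5-4-3-2-1, expanding outward from the peak — single-peaked.
Group 1 violates single-peakedness, so the profile is not single-peaked on this axis.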